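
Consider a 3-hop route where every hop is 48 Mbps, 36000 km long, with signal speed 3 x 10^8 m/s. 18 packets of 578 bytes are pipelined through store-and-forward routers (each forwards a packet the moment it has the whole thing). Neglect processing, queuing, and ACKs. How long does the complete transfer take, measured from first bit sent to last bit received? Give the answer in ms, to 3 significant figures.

362 ms

Per-hop transmission t_tx = L/R = 4624/48000000 = 0.0963333 ms.
Per-hop propagation t_prop = 36000000/300000000 = 120 ms.
Pipeline fill: first packet needs 3·t_tx to clear all hops; remaining 17 packets each add one t_tx.
Total = (3+18-1)·t_tx + 3·t_prop = 20·0.0963333 + 3·120 = 362 ms.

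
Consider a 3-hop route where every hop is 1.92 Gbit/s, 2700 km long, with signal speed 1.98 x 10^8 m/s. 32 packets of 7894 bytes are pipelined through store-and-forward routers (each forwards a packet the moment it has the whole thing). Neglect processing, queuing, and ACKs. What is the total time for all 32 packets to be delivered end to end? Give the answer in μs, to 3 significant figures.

Per-hop transmission t_tx = L/R = 63152/1920000000 = 32.8917 μs.
Per-hop propagation t_prop = 2700000/198000000 = 13636.4 μs.
Pipeline fill: first packet needs 3·t_tx to clear all hops; remaining 31 packets each add one t_tx.
Total = (3+32-1)·t_tx + 3·t_prop = 34·32.8917 + 3·13636.4 = 42000 μs.

42000 μs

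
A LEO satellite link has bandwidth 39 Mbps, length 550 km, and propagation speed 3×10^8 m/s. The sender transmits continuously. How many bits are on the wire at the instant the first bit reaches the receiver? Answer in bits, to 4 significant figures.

71500 bits

Propagation delay = 550000 / 300000000 = 0.00183333 s.
BDP = R × t_prop = 39000000 × 0.00183333 = 71500 bits.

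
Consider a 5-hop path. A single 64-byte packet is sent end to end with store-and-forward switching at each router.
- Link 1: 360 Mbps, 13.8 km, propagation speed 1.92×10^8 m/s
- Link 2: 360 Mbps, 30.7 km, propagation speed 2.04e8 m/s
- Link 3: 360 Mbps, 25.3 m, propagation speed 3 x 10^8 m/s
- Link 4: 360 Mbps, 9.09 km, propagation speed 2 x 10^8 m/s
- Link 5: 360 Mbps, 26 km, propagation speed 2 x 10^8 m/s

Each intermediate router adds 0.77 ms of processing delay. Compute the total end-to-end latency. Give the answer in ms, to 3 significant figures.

3.49 ms

L = 64 × 8 = 512 bits.
Transmission delay per hop = L/R = 512/360000000 = 0.00142222 ms; 5 hops → 0.00711111 ms.
Propagation delays (d/s per hop): 0.071875, 0.15049, 8.43333e-05, 0.04545, 0.13 ms; sum = 0.3979 ms.
Processing at 4 router(s): 4 × 0.77 ms = 3.08 ms.
End-to-end = 3.49 ms.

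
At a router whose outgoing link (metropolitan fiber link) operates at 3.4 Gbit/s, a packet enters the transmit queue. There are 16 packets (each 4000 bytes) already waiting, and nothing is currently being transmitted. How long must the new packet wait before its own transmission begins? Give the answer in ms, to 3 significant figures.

Each queued packet: L/R = 32000/3400000000 = 0.00941176 ms.
16 queued → 0.150588 ms.
Queuing delay = 0.151 ms.

0.151 ms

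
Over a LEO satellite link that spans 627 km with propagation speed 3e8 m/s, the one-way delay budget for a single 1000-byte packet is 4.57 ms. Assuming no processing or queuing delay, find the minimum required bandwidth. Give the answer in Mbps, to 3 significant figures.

L = 8000 bits.
Propagation delay = 627000 / 300000000 = 2.09 ms.
Transmission budget = 4.57 − 2.09 = 2.48 ms.
R ≥ L / t_tx = 8000 bits / 0.00248 s = 3.23 Mbps.

3.23 Mbps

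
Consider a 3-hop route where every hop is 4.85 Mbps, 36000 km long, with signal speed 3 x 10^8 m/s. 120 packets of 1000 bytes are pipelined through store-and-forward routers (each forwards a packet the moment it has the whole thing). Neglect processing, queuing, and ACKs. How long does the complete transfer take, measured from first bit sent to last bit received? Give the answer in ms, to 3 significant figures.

561 ms

Per-hop transmission t_tx = L/R = 8000/4850000 = 1.64948 ms.
Per-hop propagation t_prop = 36000000/300000000 = 120 ms.
Pipeline fill: first packet needs 3·t_tx to clear all hops; remaining 119 packets each add one t_tx.
Total = (3+120-1)·t_tx + 3·t_prop = 122·1.64948 + 3·120 = 561 ms.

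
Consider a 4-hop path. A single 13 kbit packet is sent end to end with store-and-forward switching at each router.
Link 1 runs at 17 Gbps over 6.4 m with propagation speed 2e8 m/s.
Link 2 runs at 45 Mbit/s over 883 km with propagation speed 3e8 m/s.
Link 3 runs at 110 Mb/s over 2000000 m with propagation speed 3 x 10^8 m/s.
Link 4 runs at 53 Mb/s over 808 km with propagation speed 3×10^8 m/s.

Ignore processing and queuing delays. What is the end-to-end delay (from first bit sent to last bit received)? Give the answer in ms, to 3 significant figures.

13.0 ms

L = 13000 bits.
Transmission delays (L/R per hop): 0.000764706, 0.288889, 0.118182, 0.245283 ms; sum = 0.653118 ms.
Propagation delays (d/s per hop): 3.2e-05, 2.94333, 6.66667, 2.69333 ms; sum = 12.3034 ms.
End-to-end = 13.0 ms.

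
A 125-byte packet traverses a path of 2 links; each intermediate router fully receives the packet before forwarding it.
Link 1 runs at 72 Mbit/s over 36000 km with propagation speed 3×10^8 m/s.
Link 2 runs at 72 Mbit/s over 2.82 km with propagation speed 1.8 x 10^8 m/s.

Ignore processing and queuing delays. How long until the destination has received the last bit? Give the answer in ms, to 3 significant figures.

L = 125 × 8 = 1000 bits.
Transmission delay per hop = L/R = 1000/72000000 = 0.0138889 ms; 2 hops → 0.0277778 ms.
Propagation delays (d/s per hop): 120, 0.0156667 ms; sum = 120.016 ms.
End-to-end = 120 ms.

120 ms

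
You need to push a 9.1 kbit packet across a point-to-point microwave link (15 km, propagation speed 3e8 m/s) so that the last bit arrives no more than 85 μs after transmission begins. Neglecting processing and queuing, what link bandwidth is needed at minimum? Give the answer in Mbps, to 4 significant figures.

260.0 Mbps

Propagation delay = 15000 / 300000000 = 50 μs.
Transmission budget = 85 − 50 = 35 μs.
R ≥ L / t_tx = 9100 bits / 3.5e-05 s = 260.0 Mbps.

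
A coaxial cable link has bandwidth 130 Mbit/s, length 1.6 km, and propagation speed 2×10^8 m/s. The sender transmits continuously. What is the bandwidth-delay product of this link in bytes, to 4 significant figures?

130.0 bytes

Propagation delay = 1600 / 200000000 = 8e-06 s.
BDP = R × t_prop = 130000000 × 8e-06 = 1040 bits.
In bytes: 1040/8 = 130.0 bytes.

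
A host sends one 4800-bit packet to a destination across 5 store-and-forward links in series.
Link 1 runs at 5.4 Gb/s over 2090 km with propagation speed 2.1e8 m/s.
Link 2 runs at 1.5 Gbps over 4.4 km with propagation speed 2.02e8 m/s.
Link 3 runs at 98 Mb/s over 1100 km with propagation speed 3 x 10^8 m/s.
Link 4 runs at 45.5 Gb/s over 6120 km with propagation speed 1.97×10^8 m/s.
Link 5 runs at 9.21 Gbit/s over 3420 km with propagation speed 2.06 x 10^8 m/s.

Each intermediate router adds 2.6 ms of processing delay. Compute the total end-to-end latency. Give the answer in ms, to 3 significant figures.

Transmission delays (L/R per hop): 0.000888889, 0.0032, 0.0489796, 0.000105495, 0.000521173 ms; sum = 0.0536951 ms.
Propagation delays (d/s per hop): 9.95238, 0.0217822, 3.66667, 31.066, 16.6019 ms; sum = 61.3088 ms.
Processing at 4 router(s): 4 × 2.6 ms = 10.4 ms.
End-to-end = 71.8 ms.

71.8 ms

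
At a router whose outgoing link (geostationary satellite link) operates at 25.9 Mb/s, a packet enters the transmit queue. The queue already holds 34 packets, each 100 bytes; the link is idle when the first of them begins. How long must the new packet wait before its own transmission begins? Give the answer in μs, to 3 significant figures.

Each queued packet: L/R = 800/25900000 = 30.888 μs.
34 queued → 1050.19 μs.
Queuing delay = 1050 μs.

1050 μs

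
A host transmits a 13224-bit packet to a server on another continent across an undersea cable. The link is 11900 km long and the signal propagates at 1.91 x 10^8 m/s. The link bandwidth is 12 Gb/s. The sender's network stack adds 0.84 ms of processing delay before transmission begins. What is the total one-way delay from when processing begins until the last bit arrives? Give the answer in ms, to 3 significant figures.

Transmission delay = L/R = 13224 / 12000000000 = 0.001102 ms.
Propagation delay = d/s = 11900000 m / 191000000 m/s = 62.3037 ms.
Plus processing delay 0.84 ms = 0.84 ms.
Total = 63.1 ms.

63.1 ms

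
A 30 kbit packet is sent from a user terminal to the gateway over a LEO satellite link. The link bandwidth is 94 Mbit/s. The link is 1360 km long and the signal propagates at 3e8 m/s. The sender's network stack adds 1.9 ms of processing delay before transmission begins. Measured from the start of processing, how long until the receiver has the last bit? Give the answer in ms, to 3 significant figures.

6.75 ms

L = 30000 bits.
Transmission delay = L/R = 30000 / 94000000 = 0.319149 ms.
Propagation delay = d/s = 1360000 m / 300000000 m/s = 4.53333 ms.
Plus processing delay 1.9 ms = 1.9 ms.
Total = 6.75 ms.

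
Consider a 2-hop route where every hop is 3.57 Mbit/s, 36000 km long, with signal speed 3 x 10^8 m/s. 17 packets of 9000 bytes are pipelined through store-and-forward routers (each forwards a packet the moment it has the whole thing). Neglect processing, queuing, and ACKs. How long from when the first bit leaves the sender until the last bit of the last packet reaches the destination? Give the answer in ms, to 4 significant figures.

603.0 ms

Per-hop transmission t_tx = L/R = 72000/3570000 = 20.1681 ms.
Per-hop propagation t_prop = 36000000/300000000 = 120 ms.
Pipeline fill: first packet needs 2·t_tx to clear all hops; remaining 16 packets each add one t_tx.
Total = (2+17-1)·t_tx + 2·t_prop = 18·20.1681 + 2·120 = 603.0 ms.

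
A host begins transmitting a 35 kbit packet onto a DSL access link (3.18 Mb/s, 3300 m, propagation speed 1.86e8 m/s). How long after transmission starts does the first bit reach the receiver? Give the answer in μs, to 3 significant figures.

17.7 μs

First bit experiences only propagation delay: d/s = 3300/186000000 = 17.7 μs.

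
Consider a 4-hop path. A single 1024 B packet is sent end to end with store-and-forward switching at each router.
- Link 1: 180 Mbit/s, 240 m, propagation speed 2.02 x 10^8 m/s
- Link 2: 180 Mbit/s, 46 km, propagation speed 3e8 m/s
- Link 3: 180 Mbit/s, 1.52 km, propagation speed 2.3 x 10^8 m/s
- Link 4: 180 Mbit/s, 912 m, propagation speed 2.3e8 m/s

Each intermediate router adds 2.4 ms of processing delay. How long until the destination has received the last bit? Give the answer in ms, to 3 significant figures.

L = 1024 × 8 = 8192 bits.
Transmission delay per hop = L/R = 8192/180000000 = 0.0455111 ms; 4 hops → 0.182044 ms.
Propagation delays (d/s per hop): 0.00118812, 0.153333, 0.0066087, 0.00396522 ms; sum = 0.165095 ms.
Processing at 3 router(s): 3 × 2.4 ms = 7.2 ms.
End-to-end = 7.55 ms.

7.55 ms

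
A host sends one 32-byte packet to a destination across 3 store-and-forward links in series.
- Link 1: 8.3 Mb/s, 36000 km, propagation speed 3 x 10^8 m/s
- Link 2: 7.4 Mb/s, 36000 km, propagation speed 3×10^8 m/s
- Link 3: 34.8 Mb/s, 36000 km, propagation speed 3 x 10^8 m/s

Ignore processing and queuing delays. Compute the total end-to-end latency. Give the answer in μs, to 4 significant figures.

360100 μs

L = 32 × 8 = 256 bits.
Transmission delays (L/R per hop): 30.8434, 34.5946, 7.35632 μs; sum = 72.7943 μs.
Propagation delays (d/s per hop): 120000, 120000, 120000 μs; sum = 360000 μs.
End-to-end = 360100 μs.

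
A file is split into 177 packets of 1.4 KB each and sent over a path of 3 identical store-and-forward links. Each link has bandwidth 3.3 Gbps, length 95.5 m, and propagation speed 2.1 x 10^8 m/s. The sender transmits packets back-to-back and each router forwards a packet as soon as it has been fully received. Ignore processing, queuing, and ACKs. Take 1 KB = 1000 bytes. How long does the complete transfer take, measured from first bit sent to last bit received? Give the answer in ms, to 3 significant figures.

Per-hop transmission t_tx = L/R = 11200/3300000000 = 0.00339394 ms.
Per-hop propagation t_prop = 95.5/210000000 = 0.000454762 ms.
Pipeline fill: first packet needs 3·t_tx to clear all hops; remaining 176 packets each add one t_tx.
Total = (3+177-1)·t_tx + 3·t_prop = 179·0.00339394 + 3·0.000454762 = 0.609 ms.

0.609 ms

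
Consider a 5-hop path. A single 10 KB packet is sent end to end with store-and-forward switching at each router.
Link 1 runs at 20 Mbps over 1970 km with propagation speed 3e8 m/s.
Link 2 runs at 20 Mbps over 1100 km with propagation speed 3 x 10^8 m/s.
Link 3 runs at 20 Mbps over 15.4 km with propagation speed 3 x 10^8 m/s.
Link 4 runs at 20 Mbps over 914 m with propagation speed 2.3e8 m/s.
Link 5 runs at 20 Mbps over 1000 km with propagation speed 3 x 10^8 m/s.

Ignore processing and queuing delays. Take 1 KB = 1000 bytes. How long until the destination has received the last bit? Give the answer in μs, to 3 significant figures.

L = 80000 bits.
Transmission delay per hop = L/R = 80000/20000000 = 4000 μs; 5 hops → 20000 μs.
Propagation delays (d/s per hop): 6566.67, 3666.67, 51.3333, 3.97391, 3333.33 μs; sum = 13622 μs.
End-to-end = 33600 μs.

33600 μs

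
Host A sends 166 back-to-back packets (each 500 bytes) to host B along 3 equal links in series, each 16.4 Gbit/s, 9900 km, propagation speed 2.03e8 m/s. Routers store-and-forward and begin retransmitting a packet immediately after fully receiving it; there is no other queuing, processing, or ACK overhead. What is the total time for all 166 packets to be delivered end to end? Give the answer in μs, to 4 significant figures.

Per-hop transmission t_tx = L/R = 4000/1.64e+10 = 0.243902 μs.
Per-hop propagation t_prop = 9900000/2.03e+08 = 48768.5 μs.
Pipeline fill: first packet needs 3·t_tx to clear all hops; remaining 165 packets each add one t_tx.
Total = (3+166-1)·t_tx + 3·t_prop = 168·0.243902 + 3·48768.5 = 146300 μs.

146300 μs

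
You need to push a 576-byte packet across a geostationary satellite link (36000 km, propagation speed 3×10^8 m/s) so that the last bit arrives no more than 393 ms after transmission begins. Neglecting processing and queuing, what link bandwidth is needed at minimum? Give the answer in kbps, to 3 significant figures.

L = 4608 bits.
Propagation delay = 36000000 / 300000000 = 120 ms.
Transmission budget = 393 − 120 = 273 ms.
R ≥ L / t_tx = 4608 bits / 0.273 s = 16.9 kbps.

16.9 kbps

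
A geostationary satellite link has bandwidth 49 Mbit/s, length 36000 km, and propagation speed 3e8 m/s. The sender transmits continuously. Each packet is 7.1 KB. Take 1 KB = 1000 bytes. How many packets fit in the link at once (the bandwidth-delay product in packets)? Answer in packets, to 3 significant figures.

Propagation delay = 36000000 / 300000000 = 0.12 s.
BDP = R × t_prop = 49000000 × 0.12 = 5880000 bits.
In packets of 56800 bits: 104 packets.

104 packets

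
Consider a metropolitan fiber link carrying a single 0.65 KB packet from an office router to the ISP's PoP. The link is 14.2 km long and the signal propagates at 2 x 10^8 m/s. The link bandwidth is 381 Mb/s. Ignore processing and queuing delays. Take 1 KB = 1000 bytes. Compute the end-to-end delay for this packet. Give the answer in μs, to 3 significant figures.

L = 5200 bits.
Transmission delay = L/R = 5200 / 381000000 = 13.6483 μs.
Propagation delay = d/s = 14200 m / 200000000 m/s = 71 μs.
Total = 84.6 μs.

84.6 μs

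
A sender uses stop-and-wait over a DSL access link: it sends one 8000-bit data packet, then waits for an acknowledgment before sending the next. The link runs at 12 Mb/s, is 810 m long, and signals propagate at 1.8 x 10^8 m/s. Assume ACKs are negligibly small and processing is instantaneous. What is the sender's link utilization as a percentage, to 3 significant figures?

t_tx = L/R = 8000/12000000 = 0.000666667 s.
t_prop = 810/180000000 = 4.5e-06 s; RTT = 9e-06 s.
Cycle = t_tx + RTT = 0.000675667 s.
Utilization = t_tx / cycle = 0.000666667/0.000675667 = 98.7 %.

98.7 %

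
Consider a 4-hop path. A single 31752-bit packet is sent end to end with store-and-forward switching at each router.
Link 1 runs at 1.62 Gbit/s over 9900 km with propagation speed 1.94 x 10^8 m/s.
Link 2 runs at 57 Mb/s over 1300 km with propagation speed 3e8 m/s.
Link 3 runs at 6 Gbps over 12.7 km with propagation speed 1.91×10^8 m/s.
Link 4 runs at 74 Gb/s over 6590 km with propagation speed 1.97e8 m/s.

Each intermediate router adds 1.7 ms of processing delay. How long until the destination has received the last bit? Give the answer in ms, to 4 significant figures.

Transmission delays (L/R per hop): 0.0196, 0.557053, 0.005292, 0.000429081 ms; sum = 0.582374 ms.
Propagation delays (d/s per hop): 51.0309, 4.33333, 0.0664921, 33.4518 ms; sum = 88.8825 ms.
Processing at 3 router(s): 3 × 1.7 ms = 5.1 ms.
End-to-end = 94.56 ms.

94.56 ms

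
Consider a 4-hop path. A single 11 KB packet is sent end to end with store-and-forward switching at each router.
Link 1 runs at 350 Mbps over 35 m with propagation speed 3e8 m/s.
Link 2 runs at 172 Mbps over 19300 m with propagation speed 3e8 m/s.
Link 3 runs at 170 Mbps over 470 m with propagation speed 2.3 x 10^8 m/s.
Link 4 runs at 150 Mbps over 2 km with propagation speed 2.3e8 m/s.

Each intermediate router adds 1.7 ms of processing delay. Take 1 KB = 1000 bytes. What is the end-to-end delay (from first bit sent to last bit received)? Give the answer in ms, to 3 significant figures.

7.04 ms

L = 88000 bits.
Transmission delays (L/R per hop): 0.251429, 0.511628, 0.517647, 0.586667 ms; sum = 1.86737 ms.
Propagation delays (d/s per hop): 0.000116667, 0.0643333, 0.00204348, 0.00869565 ms; sum = 0.0751891 ms.
Processing at 3 router(s): 3 × 1.7 ms = 5.1 ms.
End-to-end = 7.04 ms.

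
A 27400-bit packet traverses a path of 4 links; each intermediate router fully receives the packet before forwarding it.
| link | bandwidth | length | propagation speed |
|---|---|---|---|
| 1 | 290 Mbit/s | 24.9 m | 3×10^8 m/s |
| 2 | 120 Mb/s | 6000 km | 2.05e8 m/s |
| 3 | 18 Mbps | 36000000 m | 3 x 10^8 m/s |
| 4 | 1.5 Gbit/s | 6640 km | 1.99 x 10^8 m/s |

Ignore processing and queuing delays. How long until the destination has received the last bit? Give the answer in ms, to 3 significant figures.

Transmission delays (L/R per hop): 0.0944828, 0.228333, 1.52222, 0.0182667 ms; sum = 1.8633 ms.
Propagation delays (d/s per hop): 8.3e-05, 29.2683, 120, 33.3668 ms; sum = 182.635 ms.
End-to-end = 184 ms.

184 ms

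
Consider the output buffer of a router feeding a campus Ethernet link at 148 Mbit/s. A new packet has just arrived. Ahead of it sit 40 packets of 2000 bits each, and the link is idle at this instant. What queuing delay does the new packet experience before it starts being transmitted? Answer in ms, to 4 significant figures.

0.5405 ms

Each queued packet: L/R = 2000/148000000 = 0.0135135 ms.
40 queued → 0.540541 ms.
Queuing delay = 0.5405 ms.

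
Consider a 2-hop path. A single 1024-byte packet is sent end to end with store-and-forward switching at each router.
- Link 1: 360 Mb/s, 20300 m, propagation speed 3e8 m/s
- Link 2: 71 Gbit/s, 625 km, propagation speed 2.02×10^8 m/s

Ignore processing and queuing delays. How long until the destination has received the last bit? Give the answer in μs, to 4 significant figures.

3185 μs

L = 1024 × 8 = 8192 bits.
Transmission delays (L/R per hop): 22.7556, 0.11538 μs; sum = 22.8709 μs.
Propagation delays (d/s per hop): 67.6667, 3094.06 μs; sum = 3161.73 μs.
End-to-end = 3185 μs.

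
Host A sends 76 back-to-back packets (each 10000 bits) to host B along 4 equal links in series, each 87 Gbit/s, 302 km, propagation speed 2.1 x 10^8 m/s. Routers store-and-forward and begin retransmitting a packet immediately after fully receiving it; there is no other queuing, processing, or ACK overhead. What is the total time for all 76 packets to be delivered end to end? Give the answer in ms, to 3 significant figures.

5.76 ms

Per-hop transmission t_tx = L/R = 10000/87000000000 = 0.000114943 ms.
Per-hop propagation t_prop = 302000/210000000 = 1.4381 ms.
Pipeline fill: first packet needs 4·t_tx to clear all hops; remaining 75 packets each add one t_tx.
Total = (4+76-1)·t_tx + 4·t_prop = 79·0.000114943 + 4·1.4381 = 5.76 ms.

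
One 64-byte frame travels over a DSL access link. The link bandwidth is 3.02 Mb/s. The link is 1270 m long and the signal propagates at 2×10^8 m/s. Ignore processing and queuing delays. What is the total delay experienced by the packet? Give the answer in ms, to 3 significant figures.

L = 64 × 8 = 512 bits.
Transmission delay = L/R = 512 / 3020000 = 0.169536 ms.
Propagation delay = d/s = 1270 m / 200000000 m/s = 0.00635 ms.
Total = 0.176 ms.

0.176 ms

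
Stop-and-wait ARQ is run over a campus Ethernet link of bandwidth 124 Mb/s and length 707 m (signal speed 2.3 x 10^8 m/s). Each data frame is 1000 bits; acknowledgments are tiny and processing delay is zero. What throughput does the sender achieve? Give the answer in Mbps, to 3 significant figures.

t_tx = L/R = 1000/124000000 = 8.06452e-06 s.
t_prop = 707/2.3e+08 = 3.07391e-06 s; RTT = 6.14783e-06 s.
Cycle = t_tx + RTT = 1.42123e-05 s.
Throughput = L / cycle = 1000 / 1.42123e-05 = 70.4 Mbps.

70.4 Mbps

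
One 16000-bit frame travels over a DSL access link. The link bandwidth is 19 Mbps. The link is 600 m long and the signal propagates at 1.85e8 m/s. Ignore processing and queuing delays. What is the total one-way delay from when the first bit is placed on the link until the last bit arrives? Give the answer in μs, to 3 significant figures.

845 μs

Transmission delay = L/R = 16000 / 19000000 = 842.105 μs.
Propagation delay = d/s = 600 m / 185000000 m/s = 3.24324 μs.
Total = 845 μs.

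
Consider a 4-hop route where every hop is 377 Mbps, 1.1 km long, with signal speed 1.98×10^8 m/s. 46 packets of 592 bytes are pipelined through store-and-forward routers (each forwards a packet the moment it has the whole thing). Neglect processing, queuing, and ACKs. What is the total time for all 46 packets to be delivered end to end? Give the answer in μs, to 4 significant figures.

637.8 μs

Per-hop transmission t_tx = L/R = 4736/377000000 = 12.5623 μs.
Per-hop propagation t_prop = 1100/198000000 = 5.55556 μs.
Pipeline fill: first packet needs 4·t_tx to clear all hops; remaining 45 packets each add one t_tx.
Total = (4+46-1)·t_tx + 4·t_prop = 49·12.5623 + 4·5.55556 = 637.8 μs.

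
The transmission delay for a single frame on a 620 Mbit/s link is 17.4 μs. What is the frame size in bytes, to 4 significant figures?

1349 bytes

L = R × t_tx = 620000000 b/s × 1.74e-05 s = 10788 bits.
In bytes: 10788 / 8 = 1349 bytes.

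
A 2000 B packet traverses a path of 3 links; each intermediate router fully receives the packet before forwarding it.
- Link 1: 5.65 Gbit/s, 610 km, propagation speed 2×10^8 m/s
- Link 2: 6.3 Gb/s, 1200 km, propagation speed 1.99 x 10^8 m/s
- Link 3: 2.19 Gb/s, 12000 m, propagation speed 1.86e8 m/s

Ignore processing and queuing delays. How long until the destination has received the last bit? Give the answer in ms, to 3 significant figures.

L = 2000 × 8 = 16000 bits.
Transmission delays (L/R per hop): 0.00283186, 0.00253968, 0.00730594 ms; sum = 0.0126775 ms.
Propagation delays (d/s per hop): 3.05, 6.03015, 0.0645161 ms; sum = 9.14467 ms.
End-to-end = 9.16 ms.

9.16 ms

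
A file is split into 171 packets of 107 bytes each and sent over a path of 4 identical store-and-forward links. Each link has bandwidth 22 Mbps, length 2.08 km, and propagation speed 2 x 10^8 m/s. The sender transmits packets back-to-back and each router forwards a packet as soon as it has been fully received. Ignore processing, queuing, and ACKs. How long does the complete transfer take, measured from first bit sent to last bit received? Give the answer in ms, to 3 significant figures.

Per-hop transmission t_tx = L/R = 856/22000000 = 0.0389091 ms.
Per-hop propagation t_prop = 2080/200000000 = 0.0104 ms.
Pipeline fill: first packet needs 4·t_tx to clear all hops; remaining 170 packets each add one t_tx.
Total = (4+171-1)·t_tx + 4·t_prop = 174·0.0389091 + 4·0.0104 = 6.81 ms.

6.81 ms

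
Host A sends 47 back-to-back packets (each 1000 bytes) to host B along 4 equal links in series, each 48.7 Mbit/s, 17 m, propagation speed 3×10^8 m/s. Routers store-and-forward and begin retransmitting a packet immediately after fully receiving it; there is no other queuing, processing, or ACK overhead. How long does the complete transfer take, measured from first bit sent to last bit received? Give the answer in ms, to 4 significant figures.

8.214 ms

Per-hop transmission t_tx = L/R = 8000/48700000 = 0.164271 ms.
Per-hop propagation t_prop = 17/300000000 = 5.66667e-05 ms.
Pipeline fill: first packet needs 4·t_tx to clear all hops; remaining 46 packets each add one t_tx.
Total = (4+47-1)·t_tx + 4·t_prop = 50·0.164271 + 4·5.66667e-05 = 8.214 ms.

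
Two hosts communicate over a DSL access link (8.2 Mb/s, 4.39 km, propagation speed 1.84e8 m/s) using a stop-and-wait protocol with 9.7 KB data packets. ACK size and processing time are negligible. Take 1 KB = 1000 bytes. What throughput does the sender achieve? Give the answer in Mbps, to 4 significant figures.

8.159 Mbps

t_tx = L/R = 77600/8.2e+06 = 0.00946341 s.
t_prop = 4390/184000000 = 2.38587e-05 s; RTT = 4.77174e-05 s.
Cycle = t_tx + RTT = 0.00951113 s.
Throughput = L / cycle = 77600 / 0.00951113 = 8.159 Mbps.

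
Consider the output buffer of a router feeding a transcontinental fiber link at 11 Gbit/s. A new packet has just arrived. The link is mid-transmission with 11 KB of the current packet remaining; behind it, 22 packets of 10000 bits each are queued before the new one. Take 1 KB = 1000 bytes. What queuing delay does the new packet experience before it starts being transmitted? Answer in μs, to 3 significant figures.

Each queued packet: L/R = 10000/11000000000 = 0.909091 μs.
22 queued → 20 μs.
Plus remaining 88000 bits of current packet: 8 μs.
Queuing delay = 28.0 μs.

28.0 μs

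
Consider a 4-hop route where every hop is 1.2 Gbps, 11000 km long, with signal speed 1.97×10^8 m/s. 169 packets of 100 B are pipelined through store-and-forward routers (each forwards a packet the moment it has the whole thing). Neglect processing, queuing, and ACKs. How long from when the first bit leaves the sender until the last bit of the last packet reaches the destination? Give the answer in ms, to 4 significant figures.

223.5 ms

Per-hop transmission t_tx = L/R = 800/1200000000 = 0.000666667 ms.
Per-hop propagation t_prop = 11000000/197000000 = 55.8376 ms.
Pipeline fill: first packet needs 4·t_tx to clear all hops; remaining 168 packets each add one t_tx.
Total = (4+169-1)·t_tx + 4·t_prop = 172·0.000666667 + 4·55.8376 = 223.5 ms.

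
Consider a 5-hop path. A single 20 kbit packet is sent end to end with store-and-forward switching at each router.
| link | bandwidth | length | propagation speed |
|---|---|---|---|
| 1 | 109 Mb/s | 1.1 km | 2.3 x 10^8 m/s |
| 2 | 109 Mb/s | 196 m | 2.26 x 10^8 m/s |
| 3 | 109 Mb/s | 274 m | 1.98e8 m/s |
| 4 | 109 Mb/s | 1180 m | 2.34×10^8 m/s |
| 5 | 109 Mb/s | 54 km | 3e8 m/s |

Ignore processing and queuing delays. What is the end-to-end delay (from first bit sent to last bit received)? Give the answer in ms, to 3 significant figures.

1.11 ms

L = 20000 bits.
Transmission delay per hop = L/R = 20000/109000000 = 0.183486 ms; 5 hops → 0.917431 ms.
Propagation delays (d/s per hop): 0.00478261, 0.000867257, 0.00138384, 0.00504274, 0.18 ms; sum = 0.192076 ms.
End-to-end = 1.11 ms.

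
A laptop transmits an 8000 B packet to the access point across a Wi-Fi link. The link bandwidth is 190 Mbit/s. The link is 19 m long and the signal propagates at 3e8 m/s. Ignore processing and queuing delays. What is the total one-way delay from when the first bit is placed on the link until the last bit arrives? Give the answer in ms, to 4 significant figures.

L = 8000 × 8 = 64000 bits.
Transmission delay = L/R = 64000 / 190000000 = 0.336842 ms.
Propagation delay = d/s = 19 m / 300000000 m/s = 6.33333e-05 ms.
Total = 0.3369 ms.

0.3369 ms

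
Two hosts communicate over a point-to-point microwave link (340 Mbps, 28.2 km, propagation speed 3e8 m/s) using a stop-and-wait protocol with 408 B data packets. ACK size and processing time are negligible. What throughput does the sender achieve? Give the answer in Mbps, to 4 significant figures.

16.52 Mbps

t_tx = L/R = 3264/340000000 = 9.6e-06 s.
t_prop = 28200/300000000 = 9.4e-05 s; RTT = 0.000188 s.
Cycle = t_tx + RTT = 0.0001976 s.
Throughput = L / cycle = 3264 / 0.0001976 = 16.52 Mbps.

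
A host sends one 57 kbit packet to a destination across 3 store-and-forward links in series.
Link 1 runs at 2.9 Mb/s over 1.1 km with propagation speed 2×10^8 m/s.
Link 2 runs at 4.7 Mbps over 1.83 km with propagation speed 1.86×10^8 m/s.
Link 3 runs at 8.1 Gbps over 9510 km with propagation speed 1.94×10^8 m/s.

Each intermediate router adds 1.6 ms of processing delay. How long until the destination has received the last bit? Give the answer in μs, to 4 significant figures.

L = 57000 bits.
Transmission delays (L/R per hop): 19655.2, 12127.7, 7.03704 μs; sum = 31789.9 μs.
Propagation delays (d/s per hop): 5.5, 9.83871, 49020.6 μs; sum = 49036 μs.
Processing at 2 router(s): 2 × 1.6 ms = 3200 μs.
End-to-end = 84030 μs.

84030 μs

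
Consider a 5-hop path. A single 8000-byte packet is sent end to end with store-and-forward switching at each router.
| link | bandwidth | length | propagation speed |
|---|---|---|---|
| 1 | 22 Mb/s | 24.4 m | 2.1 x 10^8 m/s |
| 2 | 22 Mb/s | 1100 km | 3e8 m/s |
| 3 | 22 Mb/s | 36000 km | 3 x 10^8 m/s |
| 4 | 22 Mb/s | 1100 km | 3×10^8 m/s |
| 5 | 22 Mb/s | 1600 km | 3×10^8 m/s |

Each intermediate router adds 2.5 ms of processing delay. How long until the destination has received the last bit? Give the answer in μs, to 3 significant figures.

L = 8000 × 8 = 64000 bits.
Transmission delay per hop = L/R = 64000/22000000 = 2909.09 μs; 5 hops → 14545.5 μs.
Propagation delays (d/s per hop): 0.11619, 3666.67, 120000, 3666.67, 5333.33 μs; sum = 132667 μs.
Processing at 4 router(s): 4 × 2.5 ms = 10000 μs.
End-to-end = 157000 μs.

157000 μs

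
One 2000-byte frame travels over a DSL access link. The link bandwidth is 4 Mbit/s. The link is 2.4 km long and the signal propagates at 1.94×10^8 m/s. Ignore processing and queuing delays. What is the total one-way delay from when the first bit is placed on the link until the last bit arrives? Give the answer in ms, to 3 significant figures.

4.01 ms

L = 2000 × 8 = 16000 bits.
Transmission delay = L/R = 16000 / 4000000 = 4 ms.
Propagation delay = d/s = 2400 m / 194000000 m/s = 0.0123711 ms.
Total = 4.01 ms.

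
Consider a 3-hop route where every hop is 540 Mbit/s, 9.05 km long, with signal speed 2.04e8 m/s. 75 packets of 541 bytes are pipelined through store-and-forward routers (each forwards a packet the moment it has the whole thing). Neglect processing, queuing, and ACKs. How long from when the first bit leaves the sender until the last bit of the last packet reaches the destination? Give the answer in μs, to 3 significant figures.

Per-hop transmission t_tx = L/R = 4328/540000000 = 8.01481 μs.
Per-hop propagation t_prop = 9050/204000000 = 44.3627 μs.
Pipeline fill: first packet needs 3·t_tx to clear all hops; remaining 74 packets each add one t_tx.
Total = (3+75-1)·t_tx + 3·t_prop = 77·8.01481 + 3·44.3627 = 750 μs.

750 μs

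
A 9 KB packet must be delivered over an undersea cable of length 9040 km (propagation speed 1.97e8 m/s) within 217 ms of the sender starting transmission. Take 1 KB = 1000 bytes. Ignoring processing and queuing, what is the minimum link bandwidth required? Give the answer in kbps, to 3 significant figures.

421 kbps

L = 72000 bits.
Propagation delay = 9040000 / 197000000 = 45.8883 ms.
Transmission budget = 217 − 45.8883 = 171.112 ms.
R ≥ L / t_tx = 72000 bits / 0.171112 s = 421 kbps.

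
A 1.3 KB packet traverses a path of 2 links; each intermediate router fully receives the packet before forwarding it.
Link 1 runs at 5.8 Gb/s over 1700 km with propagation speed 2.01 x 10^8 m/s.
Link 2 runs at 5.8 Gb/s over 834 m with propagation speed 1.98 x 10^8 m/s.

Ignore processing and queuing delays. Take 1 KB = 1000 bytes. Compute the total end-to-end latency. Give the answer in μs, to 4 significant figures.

L = 10400 bits.
Transmission delay per hop = L/R = 10400/5800000000 = 1.7931 μs; 2 hops → 3.58621 μs.
Propagation delays (d/s per hop): 8457.71, 4.21212 μs; sum = 8461.92 μs.
End-to-end = 8466 μs.

8466 μs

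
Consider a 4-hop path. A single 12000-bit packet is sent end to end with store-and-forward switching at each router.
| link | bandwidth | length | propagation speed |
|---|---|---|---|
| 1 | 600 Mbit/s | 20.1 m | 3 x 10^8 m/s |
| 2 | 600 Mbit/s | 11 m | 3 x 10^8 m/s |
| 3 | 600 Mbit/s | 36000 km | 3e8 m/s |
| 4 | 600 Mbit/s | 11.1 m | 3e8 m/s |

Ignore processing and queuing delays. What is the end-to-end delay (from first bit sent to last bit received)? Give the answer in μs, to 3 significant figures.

120000 μs

Transmission delay per hop = L/R = 12000/600000000 = 20 μs; 4 hops → 80 μs.
Propagation delays (d/s per hop): 0.067, 0.0366667, 120000, 0.037 μs; sum = 120000 μs.
End-to-end = 120000 μs.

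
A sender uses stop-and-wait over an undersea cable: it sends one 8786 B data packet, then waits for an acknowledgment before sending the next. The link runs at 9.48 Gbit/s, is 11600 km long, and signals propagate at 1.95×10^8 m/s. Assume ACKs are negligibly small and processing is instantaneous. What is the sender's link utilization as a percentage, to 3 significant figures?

t_tx = L/R = 70288/9480000000 = 7.41435e-06 s.
t_prop = 11600000/195000000 = 0.0594872 s; RTT = 0.118974 s.
Cycle = t_tx + RTT = 0.118982 s.
Utilization = t_tx / cycle = 7.41435e-06/0.118982 = 0.00623 %.

0.00623 %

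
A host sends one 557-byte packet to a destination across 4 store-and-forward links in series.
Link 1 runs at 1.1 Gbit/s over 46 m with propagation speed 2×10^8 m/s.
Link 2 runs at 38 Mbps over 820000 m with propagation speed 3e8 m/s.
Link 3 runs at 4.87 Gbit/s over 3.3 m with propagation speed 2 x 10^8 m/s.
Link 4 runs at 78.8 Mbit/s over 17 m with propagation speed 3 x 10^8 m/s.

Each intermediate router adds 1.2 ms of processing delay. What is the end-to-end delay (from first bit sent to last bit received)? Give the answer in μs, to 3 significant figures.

6510 μs

L = 557 × 8 = 4456 bits.
Transmission delays (L/R per hop): 4.05091, 117.263, 0.91499, 56.5482 μs; sum = 178.777 μs.
Propagation delays (d/s per hop): 0.23, 2733.33, 0.0165, 0.0566667 μs; sum = 2733.64 μs.
Processing at 3 router(s): 3 × 1.2 ms = 3600 μs.
End-to-end = 6510 μs.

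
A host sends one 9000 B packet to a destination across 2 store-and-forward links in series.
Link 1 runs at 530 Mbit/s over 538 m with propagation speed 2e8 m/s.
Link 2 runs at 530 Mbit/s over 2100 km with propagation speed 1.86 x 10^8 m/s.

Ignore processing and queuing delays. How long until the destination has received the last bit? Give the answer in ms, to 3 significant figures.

L = 9000 × 8 = 72000 bits.
Transmission delay per hop = L/R = 72000/530000000 = 0.135849 ms; 2 hops → 0.271698 ms.
Propagation delays (d/s per hop): 0.00269, 11.2903 ms; sum = 11.293 ms.
End-to-end = 11.6 ms.

11.6 ms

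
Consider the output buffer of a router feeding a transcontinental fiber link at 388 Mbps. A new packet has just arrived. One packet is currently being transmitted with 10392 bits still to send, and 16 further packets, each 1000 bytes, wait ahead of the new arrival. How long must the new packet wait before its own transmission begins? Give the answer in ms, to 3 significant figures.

Each queued packet: L/R = 8000/388000000 = 0.0206186 ms.
16 queued → 0.329897 ms.
Plus remaining 10392 bits of current packet: 0.0267835 ms.
Queuing delay = 0.357 ms.

0.357 ms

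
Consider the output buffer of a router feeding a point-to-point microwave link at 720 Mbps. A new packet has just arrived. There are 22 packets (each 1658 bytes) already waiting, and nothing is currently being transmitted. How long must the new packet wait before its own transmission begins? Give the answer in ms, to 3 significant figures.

0.405 ms

Each queued packet: L/R = 13264/720000000 = 0.0184222 ms.
22 queued → 0.405289 ms.
Queuing delay = 0.405 ms.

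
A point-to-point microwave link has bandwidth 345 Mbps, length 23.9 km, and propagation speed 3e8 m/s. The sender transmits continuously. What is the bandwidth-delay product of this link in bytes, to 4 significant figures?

3436 bytes

Propagation delay = 23900 / 300000000 = 7.96667e-05 s.
BDP = R × t_prop = 345000000 × 7.96667e-05 = 27485 bits.
In bytes: 27485/8 = 3436 bytes.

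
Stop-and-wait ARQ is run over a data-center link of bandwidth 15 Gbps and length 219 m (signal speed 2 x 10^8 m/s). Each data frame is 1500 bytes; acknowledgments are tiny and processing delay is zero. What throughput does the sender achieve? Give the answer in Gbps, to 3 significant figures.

t_tx = L/R = 12000/15000000000 = 8e-07 s.
t_prop = 219/200000000 = 1.095e-06 s; RTT = 2.19e-06 s.
Cycle = t_tx + RTT = 2.99e-06 s.
Throughput = L / cycle = 12000 / 2.99e-06 = 4.01 Gbps.

4.01 Gbps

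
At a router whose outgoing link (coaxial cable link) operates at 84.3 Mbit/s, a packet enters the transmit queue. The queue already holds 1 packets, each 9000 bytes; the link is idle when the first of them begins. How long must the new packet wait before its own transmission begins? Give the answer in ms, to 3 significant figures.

0.854 ms

Each queued packet: L/R = 72000/84300000 = 0.854093 ms.
1 queued → 0.854093 ms.
Queuing delay = 0.854 ms.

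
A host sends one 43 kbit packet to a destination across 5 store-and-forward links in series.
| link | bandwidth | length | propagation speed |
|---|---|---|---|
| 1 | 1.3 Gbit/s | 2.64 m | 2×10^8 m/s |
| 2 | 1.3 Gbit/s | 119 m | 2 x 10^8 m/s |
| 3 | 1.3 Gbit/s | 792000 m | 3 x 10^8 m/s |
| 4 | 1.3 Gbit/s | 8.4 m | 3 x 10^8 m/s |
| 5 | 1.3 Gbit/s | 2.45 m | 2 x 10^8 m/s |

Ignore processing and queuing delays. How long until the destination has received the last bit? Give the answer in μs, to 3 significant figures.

2810 μs

L = 43000 bits.
Transmission delay per hop = L/R = 43000/1300000000 = 33.0769 μs; 5 hops → 165.385 μs.
Propagation delays (d/s per hop): 0.0132, 0.595, 2640, 0.028, 0.01225 μs; sum = 2640.65 μs.
End-to-end = 2810 μs.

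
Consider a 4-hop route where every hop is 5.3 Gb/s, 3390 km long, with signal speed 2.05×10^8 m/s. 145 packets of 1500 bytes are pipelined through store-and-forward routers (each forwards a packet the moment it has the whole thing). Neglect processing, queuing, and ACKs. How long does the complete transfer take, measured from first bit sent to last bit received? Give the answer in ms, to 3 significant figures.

66.5 ms

Per-hop transmission t_tx = L/R = 12000/5300000000 = 0.00226415 ms.
Per-hop propagation t_prop = 3390000/2.05e+08 = 16.5366 ms.
Pipeline fill: first packet needs 4·t_tx to clear all hops; remaining 144 packets each add one t_tx.
Total = (4+145-1)·t_tx + 4·t_prop = 148·0.00226415 + 4·16.5366 = 66.5 ms.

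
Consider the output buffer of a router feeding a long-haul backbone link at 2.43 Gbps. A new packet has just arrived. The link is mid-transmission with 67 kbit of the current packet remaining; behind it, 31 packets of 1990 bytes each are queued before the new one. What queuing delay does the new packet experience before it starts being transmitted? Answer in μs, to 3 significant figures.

231 μs

Each queued packet: L/R = 15920/2430000000 = 6.55144 μs.
31 queued → 203.095 μs.
Plus remaining 67000 bits of current packet: 27.572 μs.
Queuing delay = 231 μs.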